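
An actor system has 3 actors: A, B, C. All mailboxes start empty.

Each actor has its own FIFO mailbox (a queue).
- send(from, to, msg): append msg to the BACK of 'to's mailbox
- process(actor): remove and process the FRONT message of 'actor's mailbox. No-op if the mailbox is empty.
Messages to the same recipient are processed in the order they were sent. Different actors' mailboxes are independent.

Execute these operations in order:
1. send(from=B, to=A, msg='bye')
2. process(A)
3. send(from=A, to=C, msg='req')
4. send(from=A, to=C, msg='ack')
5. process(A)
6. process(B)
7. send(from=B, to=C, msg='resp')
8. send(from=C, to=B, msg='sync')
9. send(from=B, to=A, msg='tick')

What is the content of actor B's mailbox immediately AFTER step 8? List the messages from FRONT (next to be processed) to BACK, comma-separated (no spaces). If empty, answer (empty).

After 1 (send(from=B, to=A, msg='bye')): A:[bye] B:[] C:[]
After 2 (process(A)): A:[] B:[] C:[]
After 3 (send(from=A, to=C, msg='req')): A:[] B:[] C:[req]
After 4 (send(from=A, to=C, msg='ack')): A:[] B:[] C:[req,ack]
After 5 (process(A)): A:[] B:[] C:[req,ack]
After 6 (process(B)): A:[] B:[] C:[req,ack]
After 7 (send(from=B, to=C, msg='resp')): A:[] B:[] C:[req,ack,resp]
After 8 (send(from=C, to=B, msg='sync')): A:[] B:[sync] C:[req,ack,resp]

sync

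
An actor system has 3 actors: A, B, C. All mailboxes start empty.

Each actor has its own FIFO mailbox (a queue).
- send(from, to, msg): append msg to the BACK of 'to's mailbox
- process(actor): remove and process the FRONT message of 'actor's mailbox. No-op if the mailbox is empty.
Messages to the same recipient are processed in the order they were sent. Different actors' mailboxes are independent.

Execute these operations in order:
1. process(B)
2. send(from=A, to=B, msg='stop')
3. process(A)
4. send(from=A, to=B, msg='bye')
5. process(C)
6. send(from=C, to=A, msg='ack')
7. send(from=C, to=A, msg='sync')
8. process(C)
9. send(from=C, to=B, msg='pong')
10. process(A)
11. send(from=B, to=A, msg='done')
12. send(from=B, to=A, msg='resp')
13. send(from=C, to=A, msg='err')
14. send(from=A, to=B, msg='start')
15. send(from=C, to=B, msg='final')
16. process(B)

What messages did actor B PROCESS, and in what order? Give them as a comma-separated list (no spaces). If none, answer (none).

After 1 (process(B)): A:[] B:[] C:[]
After 2 (send(from=A, to=B, msg='stop')): A:[] B:[stop] C:[]
After 3 (process(A)): A:[] B:[stop] C:[]
After 4 (send(from=A, to=B, msg='bye')): A:[] B:[stop,bye] C:[]
After 5 (process(C)): A:[] B:[stop,bye] C:[]
After 6 (send(from=C, to=A, msg='ack')): A:[ack] B:[stop,bye] C:[]
After 7 (send(from=C, to=A, msg='sync')): A:[ack,sync] B:[stop,bye] C:[]
After 8 (process(C)): A:[ack,sync] B:[stop,bye] C:[]
After 9 (send(from=C, to=B, msg='pong')): A:[ack,sync] B:[stop,bye,pong] C:[]
After 10 (process(A)): A:[sync] B:[stop,bye,pong] C:[]
After 11 (send(from=B, to=A, msg='done')): A:[sync,done] B:[stop,bye,pong] C:[]
After 12 (send(from=B, to=A, msg='resp')): A:[sync,done,resp] B:[stop,bye,pong] C:[]
After 13 (send(from=C, to=A, msg='err')): A:[sync,done,resp,err] B:[stop,bye,pong] C:[]
After 14 (send(from=A, to=B, msg='start')): A:[sync,done,resp,err] B:[stop,bye,pong,start] C:[]
After 15 (send(from=C, to=B, msg='final')): A:[sync,done,resp,err] B:[stop,bye,pong,start,final] C:[]
After 16 (process(B)): A:[sync,done,resp,err] B:[bye,pong,start,final] C:[]

Answer: stop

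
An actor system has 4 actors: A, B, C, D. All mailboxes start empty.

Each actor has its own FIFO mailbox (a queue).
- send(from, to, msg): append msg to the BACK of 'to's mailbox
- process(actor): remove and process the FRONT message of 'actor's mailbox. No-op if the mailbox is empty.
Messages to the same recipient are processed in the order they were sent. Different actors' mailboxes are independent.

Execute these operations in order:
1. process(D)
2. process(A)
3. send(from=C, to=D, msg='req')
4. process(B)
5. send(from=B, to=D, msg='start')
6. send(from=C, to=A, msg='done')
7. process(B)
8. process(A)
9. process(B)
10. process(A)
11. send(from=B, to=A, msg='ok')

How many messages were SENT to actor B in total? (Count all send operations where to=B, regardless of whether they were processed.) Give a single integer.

Answer: 0

Derivation:
After 1 (process(D)): A:[] B:[] C:[] D:[]
After 2 (process(A)): A:[] B:[] C:[] D:[]
After 3 (send(from=C, to=D, msg='req')): A:[] B:[] C:[] D:[req]
After 4 (process(B)): A:[] B:[] C:[] D:[req]
After 5 (send(from=B, to=D, msg='start')): A:[] B:[] C:[] D:[req,start]
After 6 (send(from=C, to=A, msg='done')): A:[done] B:[] C:[] D:[req,start]
After 7 (process(B)): A:[done] B:[] C:[] D:[req,start]
After 8 (process(A)): A:[] B:[] C:[] D:[req,start]
After 9 (process(B)): A:[] B:[] C:[] D:[req,start]
After 10 (process(A)): A:[] B:[] C:[] D:[req,start]
After 11 (send(from=B, to=A, msg='ok')): A:[ok] B:[] C:[] D:[req,start]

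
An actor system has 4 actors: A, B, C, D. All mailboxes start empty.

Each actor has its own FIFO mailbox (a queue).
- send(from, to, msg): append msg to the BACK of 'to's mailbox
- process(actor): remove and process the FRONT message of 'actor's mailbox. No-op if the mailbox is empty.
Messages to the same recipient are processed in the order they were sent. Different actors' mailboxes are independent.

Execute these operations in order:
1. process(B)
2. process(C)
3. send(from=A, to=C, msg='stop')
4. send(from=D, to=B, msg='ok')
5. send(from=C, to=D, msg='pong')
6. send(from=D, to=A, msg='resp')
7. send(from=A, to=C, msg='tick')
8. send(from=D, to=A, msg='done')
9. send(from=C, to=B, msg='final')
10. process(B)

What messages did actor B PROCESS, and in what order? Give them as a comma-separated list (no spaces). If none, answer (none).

Answer: ok

Derivation:
After 1 (process(B)): A:[] B:[] C:[] D:[]
After 2 (process(C)): A:[] B:[] C:[] D:[]
After 3 (send(from=A, to=C, msg='stop')): A:[] B:[] C:[stop] D:[]
After 4 (send(from=D, to=B, msg='ok')): A:[] B:[ok] C:[stop] D:[]
After 5 (send(from=C, to=D, msg='pong')): A:[] B:[ok] C:[stop] D:[pong]
After 6 (send(from=D, to=A, msg='resp')): A:[resp] B:[ok] C:[stop] D:[pong]
After 7 (send(from=A, to=C, msg='tick')): A:[resp] B:[ok] C:[stop,tick] D:[pong]
After 8 (send(from=D, to=A, msg='done')): A:[resp,done] B:[ok] C:[stop,tick] D:[pong]
After 9 (send(from=C, to=B, msg='final')): A:[resp,done] B:[ok,final] C:[stop,tick] D:[pong]
After 10 (process(B)): A:[resp,done] B:[final] C:[stop,tick] D:[pong]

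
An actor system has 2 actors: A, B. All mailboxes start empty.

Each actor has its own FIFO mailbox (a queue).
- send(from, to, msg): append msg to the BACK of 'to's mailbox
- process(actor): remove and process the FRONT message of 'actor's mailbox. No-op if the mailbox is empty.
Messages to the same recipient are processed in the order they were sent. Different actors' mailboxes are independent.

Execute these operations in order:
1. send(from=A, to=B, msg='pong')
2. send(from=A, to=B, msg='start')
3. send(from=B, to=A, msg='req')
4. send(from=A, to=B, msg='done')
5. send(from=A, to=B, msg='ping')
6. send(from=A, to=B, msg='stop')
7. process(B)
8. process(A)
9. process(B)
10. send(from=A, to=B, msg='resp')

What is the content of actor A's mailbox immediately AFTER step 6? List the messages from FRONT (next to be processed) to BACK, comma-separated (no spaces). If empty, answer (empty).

After 1 (send(from=A, to=B, msg='pong')): A:[] B:[pong]
After 2 (send(from=A, to=B, msg='start')): A:[] B:[pong,start]
After 3 (send(from=B, to=A, msg='req')): A:[req] B:[pong,start]
After 4 (send(from=A, to=B, msg='done')): A:[req] B:[pong,start,done]
After 5 (send(from=A, to=B, msg='ping')): A:[req] B:[pong,start,done,ping]
After 6 (send(from=A, to=B, msg='stop')): A:[req] B:[pong,start,done,ping,stop]

req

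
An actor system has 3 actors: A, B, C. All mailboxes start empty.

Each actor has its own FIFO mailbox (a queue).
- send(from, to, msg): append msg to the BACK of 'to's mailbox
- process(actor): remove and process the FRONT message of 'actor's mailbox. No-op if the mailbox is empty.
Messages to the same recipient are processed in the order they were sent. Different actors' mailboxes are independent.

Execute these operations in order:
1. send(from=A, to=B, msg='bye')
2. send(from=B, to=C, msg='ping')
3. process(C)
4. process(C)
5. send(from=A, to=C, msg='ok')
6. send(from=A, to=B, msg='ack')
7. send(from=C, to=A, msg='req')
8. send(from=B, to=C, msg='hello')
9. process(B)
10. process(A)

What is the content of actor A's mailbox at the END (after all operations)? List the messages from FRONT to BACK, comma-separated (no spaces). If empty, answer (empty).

Answer: (empty)

Derivation:
After 1 (send(from=A, to=B, msg='bye')): A:[] B:[bye] C:[]
After 2 (send(from=B, to=C, msg='ping')): A:[] B:[bye] C:[ping]
After 3 (process(C)): A:[] B:[bye] C:[]
After 4 (process(C)): A:[] B:[bye] C:[]
After 5 (send(from=A, to=C, msg='ok')): A:[] B:[bye] C:[ok]
After 6 (send(from=A, to=B, msg='ack')): A:[] B:[bye,ack] C:[ok]
After 7 (send(from=C, to=A, msg='req')): A:[req] B:[bye,ack] C:[ok]
After 8 (send(from=B, to=C, msg='hello')): A:[req] B:[bye,ack] C:[ok,hello]
After 9 (process(B)): A:[req] B:[ack] C:[ok,hello]
After 10 (process(A)): A:[] B:[ack] C:[ok,hello]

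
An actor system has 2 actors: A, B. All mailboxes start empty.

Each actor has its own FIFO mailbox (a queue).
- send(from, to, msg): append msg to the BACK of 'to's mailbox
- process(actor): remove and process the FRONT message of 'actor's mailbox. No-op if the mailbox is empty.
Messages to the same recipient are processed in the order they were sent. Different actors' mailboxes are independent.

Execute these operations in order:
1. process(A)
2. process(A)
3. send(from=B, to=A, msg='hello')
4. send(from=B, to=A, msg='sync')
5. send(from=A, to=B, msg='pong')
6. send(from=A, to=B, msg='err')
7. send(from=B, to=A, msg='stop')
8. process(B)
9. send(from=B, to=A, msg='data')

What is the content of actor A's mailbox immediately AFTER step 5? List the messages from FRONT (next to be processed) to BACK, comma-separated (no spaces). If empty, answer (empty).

After 1 (process(A)): A:[] B:[]
After 2 (process(A)): A:[] B:[]
After 3 (send(from=B, to=A, msg='hello')): A:[hello] B:[]
After 4 (send(from=B, to=A, msg='sync')): A:[hello,sync] B:[]
After 5 (send(from=A, to=B, msg='pong')): A:[hello,sync] B:[pong]

hello,sync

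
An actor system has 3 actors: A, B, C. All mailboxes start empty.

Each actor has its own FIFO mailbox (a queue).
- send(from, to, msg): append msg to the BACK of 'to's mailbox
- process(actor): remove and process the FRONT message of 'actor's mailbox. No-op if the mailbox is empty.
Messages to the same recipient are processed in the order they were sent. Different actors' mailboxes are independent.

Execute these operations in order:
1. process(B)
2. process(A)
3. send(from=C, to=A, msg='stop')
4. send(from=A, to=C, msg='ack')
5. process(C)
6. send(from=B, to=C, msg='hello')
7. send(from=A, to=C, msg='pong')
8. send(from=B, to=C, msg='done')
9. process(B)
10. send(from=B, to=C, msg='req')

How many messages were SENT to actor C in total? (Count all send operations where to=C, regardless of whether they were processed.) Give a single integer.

After 1 (process(B)): A:[] B:[] C:[]
After 2 (process(A)): A:[] B:[] C:[]
After 3 (send(from=C, to=A, msg='stop')): A:[stop] B:[] C:[]
After 4 (send(from=A, to=C, msg='ack')): A:[stop] B:[] C:[ack]
After 5 (process(C)): A:[stop] B:[] C:[]
After 6 (send(from=B, to=C, msg='hello')): A:[stop] B:[] C:[hello]
After 7 (send(from=A, to=C, msg='pong')): A:[stop] B:[] C:[hello,pong]
After 8 (send(from=B, to=C, msg='done')): A:[stop] B:[] C:[hello,pong,done]
After 9 (process(B)): A:[stop] B:[] C:[hello,pong,done]
After 10 (send(from=B, to=C, msg='req')): A:[stop] B:[] C:[hello,pong,done,req]

Answer: 5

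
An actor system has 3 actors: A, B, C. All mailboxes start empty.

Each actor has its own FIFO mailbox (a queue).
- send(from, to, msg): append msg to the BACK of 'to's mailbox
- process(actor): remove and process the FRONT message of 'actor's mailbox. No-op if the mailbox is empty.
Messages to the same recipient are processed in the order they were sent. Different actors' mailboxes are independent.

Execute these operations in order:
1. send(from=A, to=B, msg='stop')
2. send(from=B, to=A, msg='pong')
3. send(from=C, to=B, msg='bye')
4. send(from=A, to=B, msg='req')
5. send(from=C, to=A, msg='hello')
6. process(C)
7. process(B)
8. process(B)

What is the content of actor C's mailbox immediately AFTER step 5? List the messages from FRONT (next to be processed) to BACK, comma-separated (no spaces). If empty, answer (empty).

After 1 (send(from=A, to=B, msg='stop')): A:[] B:[stop] C:[]
After 2 (send(from=B, to=A, msg='pong')): A:[pong] B:[stop] C:[]
After 3 (send(from=C, to=B, msg='bye')): A:[pong] B:[stop,bye] C:[]
After 4 (send(from=A, to=B, msg='req')): A:[pong] B:[stop,bye,req] C:[]
After 5 (send(from=C, to=A, msg='hello')): A:[pong,hello] B:[stop,bye,req] C:[]

(empty)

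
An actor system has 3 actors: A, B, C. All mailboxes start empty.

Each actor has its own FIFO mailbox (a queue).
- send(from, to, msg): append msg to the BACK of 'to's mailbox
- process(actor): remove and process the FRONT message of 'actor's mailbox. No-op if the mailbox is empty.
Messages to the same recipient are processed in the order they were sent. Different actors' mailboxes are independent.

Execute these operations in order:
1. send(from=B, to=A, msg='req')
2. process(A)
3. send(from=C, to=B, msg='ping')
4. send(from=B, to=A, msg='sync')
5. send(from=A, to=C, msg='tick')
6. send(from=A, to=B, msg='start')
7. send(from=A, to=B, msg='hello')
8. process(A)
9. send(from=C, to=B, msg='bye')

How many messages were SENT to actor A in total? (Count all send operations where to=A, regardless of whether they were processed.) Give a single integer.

Answer: 2

Derivation:
After 1 (send(from=B, to=A, msg='req')): A:[req] B:[] C:[]
After 2 (process(A)): A:[] B:[] C:[]
After 3 (send(from=C, to=B, msg='ping')): A:[] B:[ping] C:[]
After 4 (send(from=B, to=A, msg='sync')): A:[sync] B:[ping] C:[]
After 5 (send(from=A, to=C, msg='tick')): A:[sync] B:[ping] C:[tick]
After 6 (send(from=A, to=B, msg='start')): A:[sync] B:[ping,start] C:[tick]
After 7 (send(from=A, to=B, msg='hello')): A:[sync] B:[ping,start,hello] C:[tick]
After 8 (process(A)): A:[] B:[ping,start,hello] C:[tick]
After 9 (send(from=C, to=B, msg='bye')): A:[] B:[ping,start,hello,bye] C:[tick]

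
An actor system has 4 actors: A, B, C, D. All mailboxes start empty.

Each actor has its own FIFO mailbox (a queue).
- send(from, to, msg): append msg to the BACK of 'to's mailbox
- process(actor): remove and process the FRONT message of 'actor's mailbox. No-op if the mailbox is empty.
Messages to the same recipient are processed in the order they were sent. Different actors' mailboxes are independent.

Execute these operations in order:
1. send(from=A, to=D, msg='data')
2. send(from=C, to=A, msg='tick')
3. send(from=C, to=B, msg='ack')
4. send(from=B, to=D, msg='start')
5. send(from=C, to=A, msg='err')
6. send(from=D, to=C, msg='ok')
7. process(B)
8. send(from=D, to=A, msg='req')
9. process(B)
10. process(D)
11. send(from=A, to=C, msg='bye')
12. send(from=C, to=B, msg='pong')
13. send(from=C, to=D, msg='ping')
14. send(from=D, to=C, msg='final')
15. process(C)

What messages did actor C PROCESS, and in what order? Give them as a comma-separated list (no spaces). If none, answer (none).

After 1 (send(from=A, to=D, msg='data')): A:[] B:[] C:[] D:[data]
After 2 (send(from=C, to=A, msg='tick')): A:[tick] B:[] C:[] D:[data]
After 3 (send(from=C, to=B, msg='ack')): A:[tick] B:[ack] C:[] D:[data]
After 4 (send(from=B, to=D, msg='start')): A:[tick] B:[ack] C:[] D:[data,start]
After 5 (send(from=C, to=A, msg='err')): A:[tick,err] B:[ack] C:[] D:[data,start]
After 6 (send(from=D, to=C, msg='ok')): A:[tick,err] B:[ack] C:[ok] D:[data,start]
After 7 (process(B)): A:[tick,err] B:[] C:[ok] D:[data,start]
After 8 (send(from=D, to=A, msg='req')): A:[tick,err,req] B:[] C:[ok] D:[data,start]
After 9 (process(B)): A:[tick,err,req] B:[] C:[ok] D:[data,start]
After 10 (process(D)): A:[tick,err,req] B:[] C:[ok] D:[start]
After 11 (send(from=A, to=C, msg='bye')): A:[tick,err,req] B:[] C:[ok,bye] D:[start]
After 12 (send(from=C, to=B, msg='pong')): A:[tick,err,req] B:[pong] C:[ok,bye] D:[start]
After 13 (send(from=C, to=D, msg='ping')): A:[tick,err,req] B:[pong] C:[ok,bye] D:[start,ping]
After 14 (send(from=D, to=C, msg='final')): A:[tick,err,req] B:[pong] C:[ok,bye,final] D:[start,ping]
After 15 (process(C)): A:[tick,err,req] B:[pong] C:[bye,final] D:[start,ping]

Answer: ok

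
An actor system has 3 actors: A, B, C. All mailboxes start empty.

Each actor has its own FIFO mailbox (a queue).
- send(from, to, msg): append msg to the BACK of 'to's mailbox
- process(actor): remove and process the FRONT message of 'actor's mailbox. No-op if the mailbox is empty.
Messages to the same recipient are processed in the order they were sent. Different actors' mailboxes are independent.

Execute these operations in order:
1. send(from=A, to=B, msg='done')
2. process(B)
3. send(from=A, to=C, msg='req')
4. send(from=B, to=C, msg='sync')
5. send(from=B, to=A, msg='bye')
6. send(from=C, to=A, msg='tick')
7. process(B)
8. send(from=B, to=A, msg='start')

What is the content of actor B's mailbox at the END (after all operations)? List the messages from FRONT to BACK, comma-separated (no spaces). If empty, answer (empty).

After 1 (send(from=A, to=B, msg='done')): A:[] B:[done] C:[]
After 2 (process(B)): A:[] B:[] C:[]
After 3 (send(from=A, to=C, msg='req')): A:[] B:[] C:[req]
After 4 (send(from=B, to=C, msg='sync')): A:[] B:[] C:[req,sync]
After 5 (send(from=B, to=A, msg='bye')): A:[bye] B:[] C:[req,sync]
After 6 (send(from=C, to=A, msg='tick')): A:[bye,tick] B:[] C:[req,sync]
After 7 (process(B)): A:[bye,tick] B:[] C:[req,sync]
After 8 (send(from=B, to=A, msg='start')): A:[bye,tick,start] B:[] C:[req,sync]

Answer: (empty)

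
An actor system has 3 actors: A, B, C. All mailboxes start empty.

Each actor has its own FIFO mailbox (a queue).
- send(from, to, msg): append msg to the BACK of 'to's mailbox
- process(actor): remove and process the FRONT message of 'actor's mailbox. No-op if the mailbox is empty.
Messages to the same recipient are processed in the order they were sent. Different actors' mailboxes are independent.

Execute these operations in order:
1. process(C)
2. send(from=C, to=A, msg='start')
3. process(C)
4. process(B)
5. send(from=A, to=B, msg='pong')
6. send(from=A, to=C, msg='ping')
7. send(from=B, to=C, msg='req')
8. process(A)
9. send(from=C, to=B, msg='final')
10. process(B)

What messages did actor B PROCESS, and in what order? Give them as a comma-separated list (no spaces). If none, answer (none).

After 1 (process(C)): A:[] B:[] C:[]
After 2 (send(from=C, to=A, msg='start')): A:[start] B:[] C:[]
After 3 (process(C)): A:[start] B:[] C:[]
After 4 (process(B)): A:[start] B:[] C:[]
After 5 (send(from=A, to=B, msg='pong')): A:[start] B:[pong] C:[]
After 6 (send(from=A, to=C, msg='ping')): A:[start] B:[pong] C:[ping]
After 7 (send(from=B, to=C, msg='req')): A:[start] B:[pong] C:[ping,req]
After 8 (process(A)): A:[] B:[pong] C:[ping,req]
After 9 (send(from=C, to=B, msg='final')): A:[] B:[pong,final] C:[ping,req]
After 10 (process(B)): A:[] B:[final] C:[ping,req]

Answer: pong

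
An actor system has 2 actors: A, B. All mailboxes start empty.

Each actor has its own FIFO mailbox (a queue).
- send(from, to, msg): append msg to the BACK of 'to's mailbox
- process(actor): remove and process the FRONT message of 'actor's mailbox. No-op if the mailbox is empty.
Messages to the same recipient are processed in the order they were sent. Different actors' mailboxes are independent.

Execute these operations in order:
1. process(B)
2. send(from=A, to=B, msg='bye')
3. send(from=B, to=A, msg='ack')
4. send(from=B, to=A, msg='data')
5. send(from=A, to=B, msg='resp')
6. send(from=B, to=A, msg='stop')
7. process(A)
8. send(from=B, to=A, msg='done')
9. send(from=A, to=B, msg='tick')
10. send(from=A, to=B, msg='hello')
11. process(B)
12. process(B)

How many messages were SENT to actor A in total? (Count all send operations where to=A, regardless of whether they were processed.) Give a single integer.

After 1 (process(B)): A:[] B:[]
After 2 (send(from=A, to=B, msg='bye')): A:[] B:[bye]
After 3 (send(from=B, to=A, msg='ack')): A:[ack] B:[bye]
After 4 (send(from=B, to=A, msg='data')): A:[ack,data] B:[bye]
After 5 (send(from=A, to=B, msg='resp')): A:[ack,data] B:[bye,resp]
After 6 (send(from=B, to=A, msg='stop')): A:[ack,data,stop] B:[bye,resp]
After 7 (process(A)): A:[data,stop] B:[bye,resp]
After 8 (send(from=B, to=A, msg='done')): A:[data,stop,done] B:[bye,resp]
After 9 (send(from=A, to=B, msg='tick')): A:[data,stop,done] B:[bye,resp,tick]
After 10 (send(from=A, to=B, msg='hello')): A:[data,stop,done] B:[bye,resp,tick,hello]
After 11 (process(B)): A:[data,stop,done] B:[resp,tick,hello]
After 12 (process(B)): A:[data,stop,done] B:[tick,hello]

Answer: 4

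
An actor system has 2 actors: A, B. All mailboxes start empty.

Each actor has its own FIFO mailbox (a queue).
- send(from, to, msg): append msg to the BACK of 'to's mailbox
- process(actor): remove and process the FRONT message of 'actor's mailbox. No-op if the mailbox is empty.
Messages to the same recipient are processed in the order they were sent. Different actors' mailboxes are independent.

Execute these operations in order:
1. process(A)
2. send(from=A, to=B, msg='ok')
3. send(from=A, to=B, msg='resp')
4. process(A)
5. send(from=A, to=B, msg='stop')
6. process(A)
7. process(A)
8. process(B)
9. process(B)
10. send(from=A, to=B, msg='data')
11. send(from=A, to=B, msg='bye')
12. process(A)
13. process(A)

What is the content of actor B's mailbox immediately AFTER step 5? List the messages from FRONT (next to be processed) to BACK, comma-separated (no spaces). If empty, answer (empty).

After 1 (process(A)): A:[] B:[]
After 2 (send(from=A, to=B, msg='ok')): A:[] B:[ok]
After 3 (send(from=A, to=B, msg='resp')): A:[] B:[ok,resp]
After 4 (process(A)): A:[] B:[ok,resp]
After 5 (send(from=A, to=B, msg='stop')): A:[] B:[ok,resp,stop]

ok,resp,stop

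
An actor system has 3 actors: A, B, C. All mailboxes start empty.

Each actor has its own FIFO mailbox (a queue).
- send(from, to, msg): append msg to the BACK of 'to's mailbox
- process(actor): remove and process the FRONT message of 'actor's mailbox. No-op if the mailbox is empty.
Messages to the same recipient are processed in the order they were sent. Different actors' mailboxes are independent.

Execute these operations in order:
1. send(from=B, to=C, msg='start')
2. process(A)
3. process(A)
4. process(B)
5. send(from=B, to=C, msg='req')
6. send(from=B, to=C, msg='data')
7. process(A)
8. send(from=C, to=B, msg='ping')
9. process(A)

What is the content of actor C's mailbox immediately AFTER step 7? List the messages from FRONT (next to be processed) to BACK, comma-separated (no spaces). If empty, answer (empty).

After 1 (send(from=B, to=C, msg='start')): A:[] B:[] C:[start]
After 2 (process(A)): A:[] B:[] C:[start]
After 3 (process(A)): A:[] B:[] C:[start]
After 4 (process(B)): A:[] B:[] C:[start]
After 5 (send(from=B, to=C, msg='req')): A:[] B:[] C:[start,req]
After 6 (send(from=B, to=C, msg='data')): A:[] B:[] C:[start,req,data]
After 7 (process(A)): A:[] B:[] C:[start,req,data]

start,req,data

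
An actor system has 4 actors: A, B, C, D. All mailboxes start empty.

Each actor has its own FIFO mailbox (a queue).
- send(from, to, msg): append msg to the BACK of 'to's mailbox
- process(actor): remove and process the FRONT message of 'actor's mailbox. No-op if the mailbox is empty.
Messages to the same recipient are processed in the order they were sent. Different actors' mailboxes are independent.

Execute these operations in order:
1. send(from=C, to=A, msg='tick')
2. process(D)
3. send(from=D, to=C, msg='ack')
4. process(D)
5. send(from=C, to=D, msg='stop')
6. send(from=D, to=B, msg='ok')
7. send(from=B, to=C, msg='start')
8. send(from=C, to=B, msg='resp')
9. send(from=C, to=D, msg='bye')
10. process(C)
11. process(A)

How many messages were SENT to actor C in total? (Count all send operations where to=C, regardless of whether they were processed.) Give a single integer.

Answer: 2

Derivation:
After 1 (send(from=C, to=A, msg='tick')): A:[tick] B:[] C:[] D:[]
After 2 (process(D)): A:[tick] B:[] C:[] D:[]
After 3 (send(from=D, to=C, msg='ack')): A:[tick] B:[] C:[ack] D:[]
After 4 (process(D)): A:[tick] B:[] C:[ack] D:[]
After 5 (send(from=C, to=D, msg='stop')): A:[tick] B:[] C:[ack] D:[stop]
After 6 (send(from=D, to=B, msg='ok')): A:[tick] B:[ok] C:[ack] D:[stop]
After 7 (send(from=B, to=C, msg='start')): A:[tick] B:[ok] C:[ack,start] D:[stop]
After 8 (send(from=C, to=B, msg='resp')): A:[tick] B:[ok,resp] C:[ack,start] D:[stop]
After 9 (send(from=C, to=D, msg='bye')): A:[tick] B:[ok,resp] C:[ack,start] D:[stop,bye]
After 10 (process(C)): A:[tick] B:[ok,resp] C:[start] D:[stop,bye]
After 11 (process(A)): A:[] B:[ok,resp] C:[start] D:[stop,bye]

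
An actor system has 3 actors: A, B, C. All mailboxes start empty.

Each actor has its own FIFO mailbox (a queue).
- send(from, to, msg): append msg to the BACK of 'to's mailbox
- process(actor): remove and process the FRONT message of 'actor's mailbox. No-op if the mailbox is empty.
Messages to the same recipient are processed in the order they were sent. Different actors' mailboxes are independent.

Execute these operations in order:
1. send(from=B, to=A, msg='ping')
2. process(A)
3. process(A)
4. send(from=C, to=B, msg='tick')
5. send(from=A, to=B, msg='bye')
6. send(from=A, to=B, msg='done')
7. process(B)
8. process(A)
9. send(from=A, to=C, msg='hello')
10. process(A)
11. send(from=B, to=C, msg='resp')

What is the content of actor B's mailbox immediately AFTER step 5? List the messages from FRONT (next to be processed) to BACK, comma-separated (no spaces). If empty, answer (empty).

After 1 (send(from=B, to=A, msg='ping')): A:[ping] B:[] C:[]
After 2 (process(A)): A:[] B:[] C:[]
After 3 (process(A)): A:[] B:[] C:[]
After 4 (send(from=C, to=B, msg='tick')): A:[] B:[tick] C:[]
After 5 (send(from=A, to=B, msg='bye')): A:[] B:[tick,bye] C:[]

tick,bye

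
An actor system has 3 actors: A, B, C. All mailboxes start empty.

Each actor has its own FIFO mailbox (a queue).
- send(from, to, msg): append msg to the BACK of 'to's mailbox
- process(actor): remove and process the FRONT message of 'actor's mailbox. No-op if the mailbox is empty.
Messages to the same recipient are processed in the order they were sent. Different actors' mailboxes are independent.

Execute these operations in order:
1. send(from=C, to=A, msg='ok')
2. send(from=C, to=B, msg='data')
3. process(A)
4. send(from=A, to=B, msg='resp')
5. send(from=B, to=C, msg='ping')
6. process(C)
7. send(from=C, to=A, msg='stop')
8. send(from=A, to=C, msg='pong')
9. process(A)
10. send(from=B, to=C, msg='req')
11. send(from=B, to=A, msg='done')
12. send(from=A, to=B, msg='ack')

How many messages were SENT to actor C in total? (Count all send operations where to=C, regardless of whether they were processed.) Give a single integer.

Answer: 3

Derivation:
After 1 (send(from=C, to=A, msg='ok')): A:[ok] B:[] C:[]
After 2 (send(from=C, to=B, msg='data')): A:[ok] B:[data] C:[]
After 3 (process(A)): A:[] B:[data] C:[]
After 4 (send(from=A, to=B, msg='resp')): A:[] B:[data,resp] C:[]
After 5 (send(from=B, to=C, msg='ping')): A:[] B:[data,resp] C:[ping]
After 6 (process(C)): A:[] B:[data,resp] C:[]
After 7 (send(from=C, to=A, msg='stop')): A:[stop] B:[data,resp] C:[]
After 8 (send(from=A, to=C, msg='pong')): A:[stop] B:[data,resp] C:[pong]
After 9 (process(A)): A:[] B:[data,resp] C:[pong]
After 10 (send(from=B, to=C, msg='req')): A:[] B:[data,resp] C:[pong,req]
After 11 (send(from=B, to=A, msg='done')): A:[done] B:[data,resp] C:[pong,req]
After 12 (send(from=A, to=B, msg='ack')): A:[done] B:[data,resp,ack] C:[pong,req]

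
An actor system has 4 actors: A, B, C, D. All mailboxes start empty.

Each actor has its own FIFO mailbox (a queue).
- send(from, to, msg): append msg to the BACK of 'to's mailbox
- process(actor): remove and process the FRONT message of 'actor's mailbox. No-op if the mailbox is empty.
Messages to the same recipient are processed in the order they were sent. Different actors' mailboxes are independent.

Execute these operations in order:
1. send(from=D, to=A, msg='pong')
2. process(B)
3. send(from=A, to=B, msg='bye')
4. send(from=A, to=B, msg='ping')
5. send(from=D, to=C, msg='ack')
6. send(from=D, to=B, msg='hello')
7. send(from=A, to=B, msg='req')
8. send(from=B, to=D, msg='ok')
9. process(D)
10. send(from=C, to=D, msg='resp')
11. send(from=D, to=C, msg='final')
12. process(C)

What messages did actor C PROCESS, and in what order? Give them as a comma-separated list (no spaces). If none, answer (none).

After 1 (send(from=D, to=A, msg='pong')): A:[pong] B:[] C:[] D:[]
After 2 (process(B)): A:[pong] B:[] C:[] D:[]
After 3 (send(from=A, to=B, msg='bye')): A:[pong] B:[bye] C:[] D:[]
After 4 (send(from=A, to=B, msg='ping')): A:[pong] B:[bye,ping] C:[] D:[]
After 5 (send(from=D, to=C, msg='ack')): A:[pong] B:[bye,ping] C:[ack] D:[]
After 6 (send(from=D, to=B, msg='hello')): A:[pong] B:[bye,ping,hello] C:[ack] D:[]
After 7 (send(from=A, to=B, msg='req')): A:[pong] B:[bye,ping,hello,req] C:[ack] D:[]
After 8 (send(from=B, to=D, msg='ok')): A:[pong] B:[bye,ping,hello,req] C:[ack] D:[ok]
After 9 (process(D)): A:[pong] B:[bye,ping,hello,req] C:[ack] D:[]
After 10 (send(from=C, to=D, msg='resp')): A:[pong] B:[bye,ping,hello,req] C:[ack] D:[resp]
After 11 (send(from=D, to=C, msg='final')): A:[pong] B:[bye,ping,hello,req] C:[ack,final] D:[resp]
After 12 (process(C)): A:[pong] B:[bye,ping,hello,req] C:[final] D:[resp]

Answer: ack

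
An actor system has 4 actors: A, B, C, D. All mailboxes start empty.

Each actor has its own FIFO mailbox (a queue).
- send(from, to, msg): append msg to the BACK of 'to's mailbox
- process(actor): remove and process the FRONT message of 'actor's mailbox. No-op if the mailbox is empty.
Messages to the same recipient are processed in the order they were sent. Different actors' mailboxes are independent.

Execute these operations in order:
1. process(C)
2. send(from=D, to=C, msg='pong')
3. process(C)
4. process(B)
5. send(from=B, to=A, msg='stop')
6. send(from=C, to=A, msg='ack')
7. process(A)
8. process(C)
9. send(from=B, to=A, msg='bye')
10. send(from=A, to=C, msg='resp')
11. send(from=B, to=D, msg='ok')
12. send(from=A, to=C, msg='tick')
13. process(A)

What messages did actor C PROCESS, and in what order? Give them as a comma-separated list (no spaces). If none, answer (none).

After 1 (process(C)): A:[] B:[] C:[] D:[]
After 2 (send(from=D, to=C, msg='pong')): A:[] B:[] C:[pong] D:[]
After 3 (process(C)): A:[] B:[] C:[] D:[]
After 4 (process(B)): A:[] B:[] C:[] D:[]
After 5 (send(from=B, to=A, msg='stop')): A:[stop] B:[] C:[] D:[]
After 6 (send(from=C, to=A, msg='ack')): A:[stop,ack] B:[] C:[] D:[]
After 7 (process(A)): A:[ack] B:[] C:[] D:[]
After 8 (process(C)): A:[ack] B:[] C:[] D:[]
After 9 (send(from=B, to=A, msg='bye')): A:[ack,bye] B:[] C:[] D:[]
After 10 (send(from=A, to=C, msg='resp')): A:[ack,bye] B:[] C:[resp] D:[]
After 11 (send(from=B, to=D, msg='ok')): A:[ack,bye] B:[] C:[resp] D:[ok]
After 12 (send(from=A, to=C, msg='tick')): A:[ack,bye] B:[] C:[resp,tick] D:[ok]
After 13 (process(A)): A:[bye] B:[] C:[resp,tick] D:[ok]

Answer: pong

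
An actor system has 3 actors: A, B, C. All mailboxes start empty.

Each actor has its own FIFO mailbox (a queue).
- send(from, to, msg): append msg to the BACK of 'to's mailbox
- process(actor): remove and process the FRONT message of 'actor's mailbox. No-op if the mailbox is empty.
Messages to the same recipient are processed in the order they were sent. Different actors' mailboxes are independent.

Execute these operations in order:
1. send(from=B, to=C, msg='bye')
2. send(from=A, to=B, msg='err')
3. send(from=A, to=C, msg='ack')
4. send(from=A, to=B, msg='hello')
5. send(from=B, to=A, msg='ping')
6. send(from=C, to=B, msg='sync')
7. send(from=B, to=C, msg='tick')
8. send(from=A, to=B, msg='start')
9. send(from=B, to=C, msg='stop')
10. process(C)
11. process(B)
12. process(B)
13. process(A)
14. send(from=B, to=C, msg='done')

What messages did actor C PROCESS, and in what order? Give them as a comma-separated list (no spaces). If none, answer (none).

After 1 (send(from=B, to=C, msg='bye')): A:[] B:[] C:[bye]
After 2 (send(from=A, to=B, msg='err')): A:[] B:[err] C:[bye]
After 3 (send(from=A, to=C, msg='ack')): A:[] B:[err] C:[bye,ack]
After 4 (send(from=A, to=B, msg='hello')): A:[] B:[err,hello] C:[bye,ack]
After 5 (send(from=B, to=A, msg='ping')): A:[ping] B:[err,hello] C:[bye,ack]
After 6 (send(from=C, to=B, msg='sync')): A:[ping] B:[err,hello,sync] C:[bye,ack]
After 7 (send(from=B, to=C, msg='tick')): A:[ping] B:[err,hello,sync] C:[bye,ack,tick]
After 8 (send(from=A, to=B, msg='start')): A:[ping] B:[err,hello,sync,start] C:[bye,ack,tick]
After 9 (send(from=B, to=C, msg='stop')): A:[ping] B:[err,hello,sync,start] C:[bye,ack,tick,stop]
After 10 (process(C)): A:[ping] B:[err,hello,sync,start] C:[ack,tick,stop]
After 11 (process(B)): A:[ping] B:[hello,sync,start] C:[ack,tick,stop]
After 12 (process(B)): A:[ping] B:[sync,start] C:[ack,tick,stop]
After 13 (process(A)): A:[] B:[sync,start] C:[ack,tick,stop]
After 14 (send(from=B, to=C, msg='done')): A:[] B:[sync,start] C:[ack,tick,stop,done]

Answer: bye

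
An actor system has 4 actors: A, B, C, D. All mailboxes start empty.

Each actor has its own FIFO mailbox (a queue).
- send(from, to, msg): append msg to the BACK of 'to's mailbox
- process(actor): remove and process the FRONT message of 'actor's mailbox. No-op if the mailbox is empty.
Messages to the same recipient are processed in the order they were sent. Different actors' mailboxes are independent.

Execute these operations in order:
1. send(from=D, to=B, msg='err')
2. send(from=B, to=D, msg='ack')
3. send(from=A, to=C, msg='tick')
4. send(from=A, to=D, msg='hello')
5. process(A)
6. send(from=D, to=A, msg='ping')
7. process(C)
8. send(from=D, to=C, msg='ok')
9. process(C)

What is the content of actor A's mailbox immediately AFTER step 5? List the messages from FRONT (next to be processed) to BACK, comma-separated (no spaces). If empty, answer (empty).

After 1 (send(from=D, to=B, msg='err')): A:[] B:[err] C:[] D:[]
After 2 (send(from=B, to=D, msg='ack')): A:[] B:[err] C:[] D:[ack]
After 3 (send(from=A, to=C, msg='tick')): A:[] B:[err] C:[tick] D:[ack]
After 4 (send(from=A, to=D, msg='hello')): A:[] B:[err] C:[tick] D:[ack,hello]
After 5 (process(A)): A:[] B:[err] C:[tick] D:[ack,hello]

(empty)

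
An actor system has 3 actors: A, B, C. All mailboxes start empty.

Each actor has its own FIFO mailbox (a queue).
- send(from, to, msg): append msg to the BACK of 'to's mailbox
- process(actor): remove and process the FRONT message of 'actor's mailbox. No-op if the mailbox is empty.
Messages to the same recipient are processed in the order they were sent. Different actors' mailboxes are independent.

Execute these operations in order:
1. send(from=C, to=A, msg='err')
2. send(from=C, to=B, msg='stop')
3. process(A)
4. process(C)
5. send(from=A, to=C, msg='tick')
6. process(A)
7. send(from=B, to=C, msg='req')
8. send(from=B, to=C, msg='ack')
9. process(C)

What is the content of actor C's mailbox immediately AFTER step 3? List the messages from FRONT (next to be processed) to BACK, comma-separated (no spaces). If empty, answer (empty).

After 1 (send(from=C, to=A, msg='err')): A:[err] B:[] C:[]
After 2 (send(from=C, to=B, msg='stop')): A:[err] B:[stop] C:[]
After 3 (process(A)): A:[] B:[stop] C:[]

(empty)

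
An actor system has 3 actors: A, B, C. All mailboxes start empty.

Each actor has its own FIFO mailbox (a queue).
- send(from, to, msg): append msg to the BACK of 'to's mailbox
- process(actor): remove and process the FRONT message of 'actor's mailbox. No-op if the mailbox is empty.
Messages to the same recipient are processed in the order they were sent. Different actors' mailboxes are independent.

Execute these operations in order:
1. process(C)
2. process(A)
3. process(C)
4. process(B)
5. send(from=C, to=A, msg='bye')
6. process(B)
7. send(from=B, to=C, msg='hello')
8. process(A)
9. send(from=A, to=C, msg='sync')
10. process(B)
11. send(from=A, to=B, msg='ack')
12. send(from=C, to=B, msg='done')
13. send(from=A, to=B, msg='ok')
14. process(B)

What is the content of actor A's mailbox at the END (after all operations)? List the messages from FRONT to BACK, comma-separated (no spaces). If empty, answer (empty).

Answer: (empty)

Derivation:
After 1 (process(C)): A:[] B:[] C:[]
After 2 (process(A)): A:[] B:[] C:[]
After 3 (process(C)): A:[] B:[] C:[]
After 4 (process(B)): A:[] B:[] C:[]
After 5 (send(from=C, to=A, msg='bye')): A:[bye] B:[] C:[]
After 6 (process(B)): A:[bye] B:[] C:[]
After 7 (send(from=B, to=C, msg='hello')): A:[bye] B:[] C:[hello]
After 8 (process(A)): A:[] B:[] C:[hello]
After 9 (send(from=A, to=C, msg='sync')): A:[] B:[] C:[hello,sync]
After 10 (process(B)): A:[] B:[] C:[hello,sync]
After 11 (send(from=A, to=B, msg='ack')): A:[] B:[ack] C:[hello,sync]
After 12 (send(from=C, to=B, msg='done')): A:[] B:[ack,done] C:[hello,sync]
After 13 (send(from=A, to=B, msg='ok')): A:[] B:[ack,done,ok] C:[hello,sync]
After 14 (process(B)): A:[] B:[done,ok] C:[hello,sync]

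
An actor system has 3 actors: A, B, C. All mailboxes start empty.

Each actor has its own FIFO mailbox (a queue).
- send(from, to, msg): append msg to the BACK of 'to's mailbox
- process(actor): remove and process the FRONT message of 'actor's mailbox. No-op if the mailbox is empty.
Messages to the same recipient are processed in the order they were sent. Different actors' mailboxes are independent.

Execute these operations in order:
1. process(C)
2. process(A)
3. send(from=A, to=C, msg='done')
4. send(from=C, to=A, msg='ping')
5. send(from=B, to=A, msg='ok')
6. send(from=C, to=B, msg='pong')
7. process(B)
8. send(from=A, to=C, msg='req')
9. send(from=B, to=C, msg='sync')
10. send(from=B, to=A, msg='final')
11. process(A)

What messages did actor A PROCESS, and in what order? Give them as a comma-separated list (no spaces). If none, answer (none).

Answer: ping

Derivation:
After 1 (process(C)): A:[] B:[] C:[]
After 2 (process(A)): A:[] B:[] C:[]
After 3 (send(from=A, to=C, msg='done')): A:[] B:[] C:[done]
After 4 (send(from=C, to=A, msg='ping')): A:[ping] B:[] C:[done]
After 5 (send(from=B, to=A, msg='ok')): A:[ping,ok] B:[] C:[done]
After 6 (send(from=C, to=B, msg='pong')): A:[ping,ok] B:[pong] C:[done]
After 7 (process(B)): A:[ping,ok] B:[] C:[done]
After 8 (send(from=A, to=C, msg='req')): A:[ping,ok] B:[] C:[done,req]
After 9 (send(from=B, to=C, msg='sync')): A:[ping,ok] B:[] C:[done,req,sync]
After 10 (send(from=B, to=A, msg='final')): A:[ping,ok,final] B:[] C:[done,req,sync]
After 11 (process(A)): A:[ok,final] B:[] C:[done,req,sync]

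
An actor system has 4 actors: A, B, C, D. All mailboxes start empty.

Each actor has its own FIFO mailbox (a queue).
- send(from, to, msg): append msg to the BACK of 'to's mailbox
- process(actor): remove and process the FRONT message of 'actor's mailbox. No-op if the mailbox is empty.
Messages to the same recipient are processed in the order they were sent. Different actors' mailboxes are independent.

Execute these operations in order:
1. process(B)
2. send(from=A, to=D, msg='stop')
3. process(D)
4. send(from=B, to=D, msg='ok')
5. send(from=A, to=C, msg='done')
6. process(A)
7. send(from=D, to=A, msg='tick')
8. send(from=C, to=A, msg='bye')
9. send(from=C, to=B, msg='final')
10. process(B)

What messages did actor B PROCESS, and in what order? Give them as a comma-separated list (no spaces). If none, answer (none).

Answer: final

Derivation:
After 1 (process(B)): A:[] B:[] C:[] D:[]
After 2 (send(from=A, to=D, msg='stop')): A:[] B:[] C:[] D:[stop]
After 3 (process(D)): A:[] B:[] C:[] D:[]
After 4 (send(from=B, to=D, msg='ok')): A:[] B:[] C:[] D:[ok]
After 5 (send(from=A, to=C, msg='done')): A:[] B:[] C:[done] D:[ok]
After 6 (process(A)): A:[] B:[] C:[done] D:[ok]
After 7 (send(from=D, to=A, msg='tick')): A:[tick] B:[] C:[done] D:[ok]
After 8 (send(from=C, to=A, msg='bye')): A:[tick,bye] B:[] C:[done] D:[ok]
After 9 (send(from=C, to=B, msg='final')): A:[tick,bye] B:[final] C:[done] D:[ok]
After 10 (process(B)): A:[tick,bye] B:[] C:[done] D:[ok]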